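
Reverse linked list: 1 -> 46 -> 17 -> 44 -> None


Step 1: curr=1, set curr.next=prev(None) | reversed so far: 1
Step 2: curr=46, set curr.next=prev(1) | reversed so far: 46 -> 1
Step 3: curr=17, set curr.next=prev(46) | reversed so far: 17 -> 46 -> 1
Step 4: curr=44, set curr.next=prev(17) | reversed so far: 44 -> 17 -> 46 -> 1

44 -> 17 -> 46 -> 1 -> None


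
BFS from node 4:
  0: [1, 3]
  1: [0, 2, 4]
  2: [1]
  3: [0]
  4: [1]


Visit 4, enqueue [1]
Visit 1, enqueue [0, 2]
Visit 0, enqueue [3]
Visit 2, enqueue []
Visit 3, enqueue []

BFS order: [4, 1, 0, 2, 3]


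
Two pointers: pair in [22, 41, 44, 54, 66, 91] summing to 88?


lo=0(22)+hi=5(91)=113
lo=0(22)+hi=4(66)=88

Yes: 22+66=88


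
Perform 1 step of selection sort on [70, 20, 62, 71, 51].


Initial: [70, 20, 62, 71, 51]
Step 1: min=20 at 1
  Swap: [20, 70, 62, 71, 51]

After 1 step: [20, 70, 62, 71, 51]


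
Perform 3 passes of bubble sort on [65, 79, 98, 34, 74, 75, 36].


Initial: [65, 79, 98, 34, 74, 75, 36]
Pass 1: [65, 79, 34, 74, 75, 36, 98] (4 swaps)
Pass 2: [65, 34, 74, 75, 36, 79, 98] (4 swaps)
Pass 3: [34, 65, 74, 36, 75, 79, 98] (2 swaps)

After 3 passes: [34, 65, 74, 36, 75, 79, 98]


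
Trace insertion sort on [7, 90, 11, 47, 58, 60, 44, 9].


Initial: [7, 90, 11, 47, 58, 60, 44, 9]
Insert 90: [7, 90, 11, 47, 58, 60, 44, 9]
Insert 11: [7, 11, 90, 47, 58, 60, 44, 9]
Insert 47: [7, 11, 47, 90, 58, 60, 44, 9]
Insert 58: [7, 11, 47, 58, 90, 60, 44, 9]
Insert 60: [7, 11, 47, 58, 60, 90, 44, 9]
Insert 44: [7, 11, 44, 47, 58, 60, 90, 9]
Insert 9: [7, 9, 11, 44, 47, 58, 60, 90]

Sorted: [7, 9, 11, 44, 47, 58, 60, 90]


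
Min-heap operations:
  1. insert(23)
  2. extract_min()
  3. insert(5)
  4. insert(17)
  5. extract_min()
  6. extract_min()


insert(23) -> [23]
extract_min()->23, []
insert(5) -> [5]
insert(17) -> [5, 17]
extract_min()->5, [17]
extract_min()->17, []

Final heap: []


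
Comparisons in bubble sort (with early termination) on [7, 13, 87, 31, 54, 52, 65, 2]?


Algorithm: bubble sort (with early termination)
Input: [7, 13, 87, 31, 54, 52, 65, 2]
Sorted: [2, 7, 13, 31, 52, 54, 65, 87]

28


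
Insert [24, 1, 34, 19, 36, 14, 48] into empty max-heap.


Insert 24: [24]
Insert 1: [24, 1]
Insert 34: [34, 1, 24]
Insert 19: [34, 19, 24, 1]
Insert 36: [36, 34, 24, 1, 19]
Insert 14: [36, 34, 24, 1, 19, 14]
Insert 48: [48, 34, 36, 1, 19, 14, 24]

Final heap: [48, 34, 36, 1, 19, 14, 24]


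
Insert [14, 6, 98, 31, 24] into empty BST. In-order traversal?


Insert 14: root
Insert 6: L from 14
Insert 98: R from 14
Insert 31: R from 14 -> L from 98
Insert 24: R from 14 -> L from 98 -> L from 31

In-order: [6, 14, 24, 31, 98]


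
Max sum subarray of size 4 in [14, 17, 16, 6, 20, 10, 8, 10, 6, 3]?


[0:4]: 53
[1:5]: 59
[2:6]: 52
[3:7]: 44
[4:8]: 48
[5:9]: 34
[6:10]: 27

Max: 59 at [1:5]


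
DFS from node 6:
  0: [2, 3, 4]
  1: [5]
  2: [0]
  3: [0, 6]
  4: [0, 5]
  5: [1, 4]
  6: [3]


Visit 6, push [3]
Visit 3, push [0]
Visit 0, push [4, 2]
Visit 2, push []
Visit 4, push [5]
Visit 5, push [1]
Visit 1, push []

DFS order: [6, 3, 0, 2, 4, 5, 1]


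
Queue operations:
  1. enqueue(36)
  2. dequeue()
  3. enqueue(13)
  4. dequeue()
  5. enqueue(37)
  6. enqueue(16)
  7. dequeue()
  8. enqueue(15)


enqueue(36) -> [36]
dequeue()->36, []
enqueue(13) -> [13]
dequeue()->13, []
enqueue(37) -> [37]
enqueue(16) -> [37, 16]
dequeue()->37, [16]
enqueue(15) -> [16, 15]

Final queue: [16, 15]


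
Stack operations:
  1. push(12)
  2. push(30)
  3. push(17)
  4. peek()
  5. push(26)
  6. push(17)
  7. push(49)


push(12) -> [12]
push(30) -> [12, 30]
push(17) -> [12, 30, 17]
peek()->17
push(26) -> [12, 30, 17, 26]
push(17) -> [12, 30, 17, 26, 17]
push(49) -> [12, 30, 17, 26, 17, 49]

Final stack: [12, 30, 17, 26, 17, 49]


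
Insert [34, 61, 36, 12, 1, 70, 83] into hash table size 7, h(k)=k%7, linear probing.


Insert 34: h=6 -> slot 6
Insert 61: h=5 -> slot 5
Insert 36: h=1 -> slot 1
Insert 12: h=5, 2 probes -> slot 0
Insert 1: h=1, 1 probes -> slot 2
Insert 70: h=0, 3 probes -> slot 3
Insert 83: h=6, 5 probes -> slot 4

Table: [12, 36, 1, 70, 83, 61, 34]


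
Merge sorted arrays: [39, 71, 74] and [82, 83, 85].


Take 39 from A
Take 71 from A
Take 74 from A

Merged: [39, 71, 74, 82, 83, 85]


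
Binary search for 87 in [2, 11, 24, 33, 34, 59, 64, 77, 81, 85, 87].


Step 1: lo=0, hi=10, mid=5, val=59
Step 2: lo=6, hi=10, mid=8, val=81
Step 3: lo=9, hi=10, mid=9, val=85
Step 4: lo=10, hi=10, mid=10, val=87

Found at index 10


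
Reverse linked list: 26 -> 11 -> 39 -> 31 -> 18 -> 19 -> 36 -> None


Step 1: curr=26, set curr.next=prev(None) | reversed so far: 26
Step 2: curr=11, set curr.next=prev(26) | reversed so far: 11 -> 26
Step 3: curr=39, set curr.next=prev(11) | reversed so far: 39 -> 11 -> 26
Step 4: curr=31, set curr.next=prev(39) | reversed so far: 31 -> 39 -> 11 -> 26
Step 5: curr=18, set curr.next=prev(31) | reversed so far: 18 -> 31 -> 39 -> 11 -> 26
Step 6: curr=19, set curr.next=prev(18) | reversed so far: 19 -> 18 -> 31 -> 39 -> 11 -> 26
Step 7: curr=36, set curr.next=prev(19) | reversed so far: 36 -> 19 -> 18 -> 31 -> 39 -> 11 -> 26

36 -> 19 -> 18 -> 31 -> 39 -> 11 -> 26 -> None


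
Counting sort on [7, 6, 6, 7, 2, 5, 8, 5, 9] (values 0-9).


Input: [7, 6, 6, 7, 2, 5, 8, 5, 9]
Counts: [0, 0, 1, 0, 0, 2, 2, 2, 1, 1]

Sorted: [2, 5, 5, 6, 6, 7, 7, 8, 9]


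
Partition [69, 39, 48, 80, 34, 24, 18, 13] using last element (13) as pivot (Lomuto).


Pivot: 13
Place pivot at 0: [13, 39, 48, 80, 34, 24, 18, 69]

Partitioned: [13, 39, 48, 80, 34, 24, 18, 69]


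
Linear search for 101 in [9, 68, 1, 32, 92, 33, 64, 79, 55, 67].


i=0: 9!=101
i=1: 68!=101
i=2: 1!=101
i=3: 32!=101
i=4: 92!=101
i=5: 33!=101
i=6: 64!=101
i=7: 79!=101
i=8: 55!=101
i=9: 67!=101

Not found, 10 comps


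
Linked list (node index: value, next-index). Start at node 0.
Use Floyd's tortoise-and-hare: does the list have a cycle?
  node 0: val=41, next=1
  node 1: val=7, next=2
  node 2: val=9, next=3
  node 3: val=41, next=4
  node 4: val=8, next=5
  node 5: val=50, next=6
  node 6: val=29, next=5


Floyd's tortoise (slow, +1) and hare (fast, +2):
  init: slow=0, fast=0
  step 1: slow=1, fast=2
  step 2: slow=2, fast=4
  step 3: slow=3, fast=6
  step 4: slow=4, fast=6
  step 5: slow=5, fast=6
  step 6: slow=6, fast=6
  slow == fast at node 6: cycle detected

Cycle: yes


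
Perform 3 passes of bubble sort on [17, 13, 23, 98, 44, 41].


Initial: [17, 13, 23, 98, 44, 41]
Pass 1: [13, 17, 23, 44, 41, 98] (3 swaps)
Pass 2: [13, 17, 23, 41, 44, 98] (1 swaps)
Pass 3: [13, 17, 23, 41, 44, 98] (0 swaps)

After 3 passes: [13, 17, 23, 41, 44, 98]


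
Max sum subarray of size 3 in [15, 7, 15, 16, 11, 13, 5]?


[0:3]: 37
[1:4]: 38
[2:5]: 42
[3:6]: 40
[4:7]: 29

Max: 42 at [2:5]


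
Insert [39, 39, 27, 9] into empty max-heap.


Insert 39: [39]
Insert 39: [39, 39]
Insert 27: [39, 39, 27]
Insert 9: [39, 39, 27, 9]

Final heap: [39, 39, 27, 9]


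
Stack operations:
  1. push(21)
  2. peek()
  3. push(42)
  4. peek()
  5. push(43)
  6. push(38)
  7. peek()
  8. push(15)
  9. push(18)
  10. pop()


push(21) -> [21]
peek()->21
push(42) -> [21, 42]
peek()->42
push(43) -> [21, 42, 43]
push(38) -> [21, 42, 43, 38]
peek()->38
push(15) -> [21, 42, 43, 38, 15]
push(18) -> [21, 42, 43, 38, 15, 18]
pop()->18, [21, 42, 43, 38, 15]

Final stack: [21, 42, 43, 38, 15]


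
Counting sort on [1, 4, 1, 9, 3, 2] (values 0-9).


Input: [1, 4, 1, 9, 3, 2]
Counts: [0, 2, 1, 1, 1, 0, 0, 0, 0, 1]

Sorted: [1, 1, 2, 3, 4, 9]


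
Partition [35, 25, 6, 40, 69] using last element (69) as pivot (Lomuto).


Pivot: 69
  35 <= 69: advance i (no swap)
  25 <= 69: advance i (no swap)
  6 <= 69: advance i (no swap)
  40 <= 69: advance i (no swap)
Place pivot at 4: [35, 25, 6, 40, 69]

Partitioned: [35, 25, 6, 40, 69]


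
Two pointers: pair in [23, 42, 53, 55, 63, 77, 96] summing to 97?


lo=0(23)+hi=6(96)=119
lo=0(23)+hi=5(77)=100
lo=0(23)+hi=4(63)=86
lo=1(42)+hi=4(63)=105
lo=1(42)+hi=3(55)=97

Yes: 42+55=97


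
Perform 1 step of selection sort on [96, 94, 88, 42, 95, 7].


Initial: [96, 94, 88, 42, 95, 7]
Step 1: min=7 at 5
  Swap: [7, 94, 88, 42, 95, 96]

After 1 step: [7, 94, 88, 42, 95, 96]


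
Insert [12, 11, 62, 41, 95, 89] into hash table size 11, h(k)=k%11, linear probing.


Insert 12: h=1 -> slot 1
Insert 11: h=0 -> slot 0
Insert 62: h=7 -> slot 7
Insert 41: h=8 -> slot 8
Insert 95: h=7, 2 probes -> slot 9
Insert 89: h=1, 1 probes -> slot 2

Table: [11, 12, 89, None, None, None, None, 62, 41, 95, None]


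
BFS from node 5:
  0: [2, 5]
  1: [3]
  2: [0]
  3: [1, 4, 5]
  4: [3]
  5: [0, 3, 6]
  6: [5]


Visit 5, enqueue [0, 3, 6]
Visit 0, enqueue [2]
Visit 3, enqueue [1, 4]
Visit 6, enqueue []
Visit 2, enqueue []
Visit 1, enqueue []
Visit 4, enqueue []

BFS order: [5, 0, 3, 6, 2, 1, 4]


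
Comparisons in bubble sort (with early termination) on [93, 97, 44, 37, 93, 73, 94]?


Algorithm: bubble sort (with early termination)
Input: [93, 97, 44, 37, 93, 73, 94]
Sorted: [37, 44, 73, 93, 93, 94, 97]

18


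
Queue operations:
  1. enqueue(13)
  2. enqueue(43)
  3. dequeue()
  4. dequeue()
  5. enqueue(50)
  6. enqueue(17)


enqueue(13) -> [13]
enqueue(43) -> [13, 43]
dequeue()->13, [43]
dequeue()->43, []
enqueue(50) -> [50]
enqueue(17) -> [50, 17]

Final queue: [50, 17]


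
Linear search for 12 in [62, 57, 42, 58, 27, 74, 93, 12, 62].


i=0: 62!=12
i=1: 57!=12
i=2: 42!=12
i=3: 58!=12
i=4: 27!=12
i=5: 74!=12
i=6: 93!=12
i=7: 12==12 found!

Found at 7, 8 comps


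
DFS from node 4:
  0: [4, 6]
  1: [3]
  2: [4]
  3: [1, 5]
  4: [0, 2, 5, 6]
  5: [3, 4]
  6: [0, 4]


Visit 4, push [6, 5, 2, 0]
Visit 0, push [6]
Visit 6, push []
Visit 2, push []
Visit 5, push [3]
Visit 3, push [1]
Visit 1, push []

DFS order: [4, 0, 6, 2, 5, 3, 1]


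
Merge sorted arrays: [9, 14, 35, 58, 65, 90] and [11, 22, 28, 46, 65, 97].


Take 9 from A
Take 11 from B
Take 14 from A
Take 22 from B
Take 28 from B
Take 35 from A
Take 46 from B
Take 58 from A
Take 65 from A
Take 65 from B
Take 90 from A

Merged: [9, 11, 14, 22, 28, 35, 46, 58, 65, 65, 90, 97]


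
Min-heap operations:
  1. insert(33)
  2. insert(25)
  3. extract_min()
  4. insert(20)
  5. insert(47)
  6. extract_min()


insert(33) -> [33]
insert(25) -> [25, 33]
extract_min()->25, [33]
insert(20) -> [20, 33]
insert(47) -> [20, 33, 47]
extract_min()->20, [33, 47]

Final heap: [33, 47]


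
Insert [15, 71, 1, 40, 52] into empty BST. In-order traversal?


Insert 15: root
Insert 71: R from 15
Insert 1: L from 15
Insert 40: R from 15 -> L from 71
Insert 52: R from 15 -> L from 71 -> R from 40

In-order: [1, 15, 40, 52, 71]


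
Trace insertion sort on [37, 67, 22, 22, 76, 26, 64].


Initial: [37, 67, 22, 22, 76, 26, 64]
Insert 67: [37, 67, 22, 22, 76, 26, 64]
Insert 22: [22, 37, 67, 22, 76, 26, 64]
Insert 22: [22, 22, 37, 67, 76, 26, 64]
Insert 76: [22, 22, 37, 67, 76, 26, 64]
Insert 26: [22, 22, 26, 37, 67, 76, 64]
Insert 64: [22, 22, 26, 37, 64, 67, 76]

Sorted: [22, 22, 26, 37, 64, 67, 76]


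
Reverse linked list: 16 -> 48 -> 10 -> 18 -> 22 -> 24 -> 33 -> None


Step 1: curr=16, set curr.next=prev(None) | reversed so far: 16
Step 2: curr=48, set curr.next=prev(16) | reversed so far: 48 -> 16
Step 3: curr=10, set curr.next=prev(48) | reversed so far: 10 -> 48 -> 16
Step 4: curr=18, set curr.next=prev(10) | reversed so far: 18 -> 10 -> 48 -> 16
Step 5: curr=22, set curr.next=prev(18) | reversed so far: 22 -> 18 -> 10 -> 48 -> 16
Step 6: curr=24, set curr.next=prev(22) | reversed so far: 24 -> 22 -> 18 -> 10 -> 48 -> 16
Step 7: curr=33, set curr.next=prev(24) | reversed so far: 33 -> 24 -> 22 -> 18 -> 10 -> 48 -> 16

33 -> 24 -> 22 -> 18 -> 10 -> 48 -> 16 -> None


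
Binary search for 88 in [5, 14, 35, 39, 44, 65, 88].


Step 1: lo=0, hi=6, mid=3, val=39
Step 2: lo=4, hi=6, mid=5, val=65
Step 3: lo=6, hi=6, mid=6, val=88

Found at index 6


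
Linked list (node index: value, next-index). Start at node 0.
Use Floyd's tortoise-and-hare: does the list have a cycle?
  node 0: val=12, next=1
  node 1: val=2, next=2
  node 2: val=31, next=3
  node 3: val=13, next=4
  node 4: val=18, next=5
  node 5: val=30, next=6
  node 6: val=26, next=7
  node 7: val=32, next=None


Floyd's tortoise (slow, +1) and hare (fast, +2):
  init: slow=0, fast=0
  step 1: slow=1, fast=2
  step 2: slow=2, fast=4
  step 3: slow=3, fast=6
  step 4: fast 6->7->None, no cycle

Cycle: no


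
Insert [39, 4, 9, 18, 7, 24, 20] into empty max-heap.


Insert 39: [39]
Insert 4: [39, 4]
Insert 9: [39, 4, 9]
Insert 18: [39, 18, 9, 4]
Insert 7: [39, 18, 9, 4, 7]
Insert 24: [39, 18, 24, 4, 7, 9]
Insert 20: [39, 18, 24, 4, 7, 9, 20]

Final heap: [39, 18, 24, 4, 7, 9, 20]


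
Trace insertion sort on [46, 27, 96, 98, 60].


Initial: [46, 27, 96, 98, 60]
Insert 27: [27, 46, 96, 98, 60]
Insert 96: [27, 46, 96, 98, 60]
Insert 98: [27, 46, 96, 98, 60]
Insert 60: [27, 46, 60, 96, 98]

Sorted: [27, 46, 60, 96, 98]


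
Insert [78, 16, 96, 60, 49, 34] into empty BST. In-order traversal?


Insert 78: root
Insert 16: L from 78
Insert 96: R from 78
Insert 60: L from 78 -> R from 16
Insert 49: L from 78 -> R from 16 -> L from 60
Insert 34: L from 78 -> R from 16 -> L from 60 -> L from 49

In-order: [16, 34, 49, 60, 78, 96]


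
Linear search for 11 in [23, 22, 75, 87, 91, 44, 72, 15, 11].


i=0: 23!=11
i=1: 22!=11
i=2: 75!=11
i=3: 87!=11
i=4: 91!=11
i=5: 44!=11
i=6: 72!=11
i=7: 15!=11
i=8: 11==11 found!

Found at 8, 9 comps


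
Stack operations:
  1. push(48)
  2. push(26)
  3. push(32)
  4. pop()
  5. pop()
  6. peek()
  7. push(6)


push(48) -> [48]
push(26) -> [48, 26]
push(32) -> [48, 26, 32]
pop()->32, [48, 26]
pop()->26, [48]
peek()->48
push(6) -> [48, 6]

Final stack: [48, 6]


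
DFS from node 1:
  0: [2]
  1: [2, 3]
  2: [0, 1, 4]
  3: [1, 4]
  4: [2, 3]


Visit 1, push [3, 2]
Visit 2, push [4, 0]
Visit 0, push []
Visit 4, push [3]
Visit 3, push []

DFS order: [1, 2, 0, 4, 3]


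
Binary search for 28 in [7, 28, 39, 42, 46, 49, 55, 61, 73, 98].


Step 1: lo=0, hi=9, mid=4, val=46
Step 2: lo=0, hi=3, mid=1, val=28

Found at index 1


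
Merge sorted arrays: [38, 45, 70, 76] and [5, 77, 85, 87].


Take 5 from B
Take 38 from A
Take 45 from A
Take 70 from A
Take 76 from A

Merged: [5, 38, 45, 70, 76, 77, 85, 87]


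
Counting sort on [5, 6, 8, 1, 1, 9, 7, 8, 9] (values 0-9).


Input: [5, 6, 8, 1, 1, 9, 7, 8, 9]
Counts: [0, 2, 0, 0, 0, 1, 1, 1, 2, 2]

Sorted: [1, 1, 5, 6, 7, 8, 8, 9, 9]


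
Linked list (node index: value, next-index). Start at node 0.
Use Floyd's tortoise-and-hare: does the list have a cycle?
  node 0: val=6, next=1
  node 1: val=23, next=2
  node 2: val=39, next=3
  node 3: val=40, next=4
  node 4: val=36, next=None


Floyd's tortoise (slow, +1) and hare (fast, +2):
  init: slow=0, fast=0
  step 1: slow=1, fast=2
  step 2: slow=2, fast=4
  step 3: fast -> None, no cycle

Cycle: no


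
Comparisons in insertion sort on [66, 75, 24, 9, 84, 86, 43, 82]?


Algorithm: insertion sort
Input: [66, 75, 24, 9, 84, 86, 43, 82]
Sorted: [9, 24, 43, 66, 75, 82, 84, 86]

16


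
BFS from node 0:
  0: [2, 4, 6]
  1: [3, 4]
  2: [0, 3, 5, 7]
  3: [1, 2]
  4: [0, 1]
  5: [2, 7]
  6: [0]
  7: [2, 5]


Visit 0, enqueue [2, 4, 6]
Visit 2, enqueue [3, 5, 7]
Visit 4, enqueue [1]
Visit 6, enqueue []
Visit 3, enqueue []
Visit 5, enqueue []
Visit 7, enqueue []
Visit 1, enqueue []

BFS order: [0, 2, 4, 6, 3, 5, 7, 1]


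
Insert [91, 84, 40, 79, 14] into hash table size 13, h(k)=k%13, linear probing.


Insert 91: h=0 -> slot 0
Insert 84: h=6 -> slot 6
Insert 40: h=1 -> slot 1
Insert 79: h=1, 1 probes -> slot 2
Insert 14: h=1, 2 probes -> slot 3

Table: [91, 40, 79, 14, None, None, 84, None, None, None, None, None, None]


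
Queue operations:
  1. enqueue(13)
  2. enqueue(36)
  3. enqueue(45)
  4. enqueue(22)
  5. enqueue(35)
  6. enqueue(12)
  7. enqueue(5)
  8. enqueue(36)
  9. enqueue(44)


enqueue(13) -> [13]
enqueue(36) -> [13, 36]
enqueue(45) -> [13, 36, 45]
enqueue(22) -> [13, 36, 45, 22]
enqueue(35) -> [13, 36, 45, 22, 35]
enqueue(12) -> [13, 36, 45, 22, 35, 12]
enqueue(5) -> [13, 36, 45, 22, 35, 12, 5]
enqueue(36) -> [13, 36, 45, 22, 35, 12, 5, 36]
enqueue(44) -> [13, 36, 45, 22, 35, 12, 5, 36, 44]

Final queue: [13, 36, 45, 22, 35, 12, 5, 36, 44]


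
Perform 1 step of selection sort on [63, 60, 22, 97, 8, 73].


Initial: [63, 60, 22, 97, 8, 73]
Step 1: min=8 at 4
  Swap: [8, 60, 22, 97, 63, 73]

After 1 step: [8, 60, 22, 97, 63, 73]


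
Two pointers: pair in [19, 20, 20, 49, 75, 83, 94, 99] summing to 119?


lo=0(19)+hi=7(99)=118
lo=1(20)+hi=7(99)=119

Yes: 20+99=119


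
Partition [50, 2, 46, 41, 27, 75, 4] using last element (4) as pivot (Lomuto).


Pivot: 4
  2 <= 4: swap -> [2, 50, 46, 41, 27, 75, 4]
Place pivot at 1: [2, 4, 46, 41, 27, 75, 50]

Partitioned: [2, 4, 46, 41, 27, 75, 50]


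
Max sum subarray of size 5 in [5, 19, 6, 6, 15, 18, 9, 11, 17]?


[0:5]: 51
[1:6]: 64
[2:7]: 54
[3:8]: 59
[4:9]: 70

Max: 70 at [4:9]


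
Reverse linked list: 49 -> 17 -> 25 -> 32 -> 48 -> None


Step 1: curr=49, set curr.next=prev(None) | reversed so far: 49
Step 2: curr=17, set curr.next=prev(49) | reversed so far: 17 -> 49
Step 3: curr=25, set curr.next=prev(17) | reversed so far: 25 -> 17 -> 49
Step 4: curr=32, set curr.next=prev(25) | reversed so far: 32 -> 25 -> 17 -> 49
Step 5: curr=48, set curr.next=prev(32) | reversed so far: 48 -> 32 -> 25 -> 17 -> 49

48 -> 32 -> 25 -> 17 -> 49 -> None


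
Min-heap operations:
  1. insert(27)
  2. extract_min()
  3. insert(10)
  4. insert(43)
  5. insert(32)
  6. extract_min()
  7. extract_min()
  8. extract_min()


insert(27) -> [27]
extract_min()->27, []
insert(10) -> [10]
insert(43) -> [10, 43]
insert(32) -> [10, 43, 32]
extract_min()->10, [32, 43]
extract_min()->32, [43]
extract_min()->43, []

Final heap: []


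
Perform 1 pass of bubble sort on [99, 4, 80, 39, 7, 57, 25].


Initial: [99, 4, 80, 39, 7, 57, 25]
Pass 1: [4, 80, 39, 7, 57, 25, 99] (6 swaps)

After 1 pass: [4, 80, 39, 7, 57, 25, 99]


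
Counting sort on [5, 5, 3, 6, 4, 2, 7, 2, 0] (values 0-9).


Input: [5, 5, 3, 6, 4, 2, 7, 2, 0]
Counts: [1, 0, 2, 1, 1, 2, 1, 1, 0, 0]

Sorted: [0, 2, 2, 3, 4, 5, 5, 6, 7]


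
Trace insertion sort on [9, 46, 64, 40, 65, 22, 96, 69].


Initial: [9, 46, 64, 40, 65, 22, 96, 69]
Insert 46: [9, 46, 64, 40, 65, 22, 96, 69]
Insert 64: [9, 46, 64, 40, 65, 22, 96, 69]
Insert 40: [9, 40, 46, 64, 65, 22, 96, 69]
Insert 65: [9, 40, 46, 64, 65, 22, 96, 69]
Insert 22: [9, 22, 40, 46, 64, 65, 96, 69]
Insert 96: [9, 22, 40, 46, 64, 65, 96, 69]
Insert 69: [9, 22, 40, 46, 64, 65, 69, 96]

Sorted: [9, 22, 40, 46, 64, 65, 69, 96]


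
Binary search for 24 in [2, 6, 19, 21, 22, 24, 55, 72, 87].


Step 1: lo=0, hi=8, mid=4, val=22
Step 2: lo=5, hi=8, mid=6, val=55
Step 3: lo=5, hi=5, mid=5, val=24

Found at index 5


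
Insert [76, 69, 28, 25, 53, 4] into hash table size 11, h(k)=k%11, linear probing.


Insert 76: h=10 -> slot 10
Insert 69: h=3 -> slot 3
Insert 28: h=6 -> slot 6
Insert 25: h=3, 1 probes -> slot 4
Insert 53: h=9 -> slot 9
Insert 4: h=4, 1 probes -> slot 5

Table: [None, None, None, 69, 25, 4, 28, None, None, 53, 76]


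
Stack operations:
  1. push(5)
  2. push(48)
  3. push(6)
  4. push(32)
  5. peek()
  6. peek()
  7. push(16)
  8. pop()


push(5) -> [5]
push(48) -> [5, 48]
push(6) -> [5, 48, 6]
push(32) -> [5, 48, 6, 32]
peek()->32
peek()->32
push(16) -> [5, 48, 6, 32, 16]
pop()->16, [5, 48, 6, 32]

Final stack: [5, 48, 6, 32]


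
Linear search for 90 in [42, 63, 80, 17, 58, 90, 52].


i=0: 42!=90
i=1: 63!=90
i=2: 80!=90
i=3: 17!=90
i=4: 58!=90
i=5: 90==90 found!

Found at 5, 6 comps


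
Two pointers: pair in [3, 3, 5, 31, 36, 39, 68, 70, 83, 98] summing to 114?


lo=0(3)+hi=9(98)=101
lo=1(3)+hi=9(98)=101
lo=2(5)+hi=9(98)=103
lo=3(31)+hi=9(98)=129
lo=3(31)+hi=8(83)=114

Yes: 31+83=114


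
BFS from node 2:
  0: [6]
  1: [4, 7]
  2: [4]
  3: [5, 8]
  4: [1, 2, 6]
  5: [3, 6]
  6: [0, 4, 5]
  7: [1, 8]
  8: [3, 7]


Visit 2, enqueue [4]
Visit 4, enqueue [1, 6]
Visit 1, enqueue [7]
Visit 6, enqueue [0, 5]
Visit 7, enqueue [8]
Visit 0, enqueue []
Visit 5, enqueue [3]
Visit 8, enqueue []
Visit 3, enqueue []

BFS order: [2, 4, 1, 6, 7, 0, 5, 8, 3]


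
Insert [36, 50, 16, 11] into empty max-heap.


Insert 36: [36]
Insert 50: [50, 36]
Insert 16: [50, 36, 16]
Insert 11: [50, 36, 16, 11]

Final heap: [50, 36, 16, 11]


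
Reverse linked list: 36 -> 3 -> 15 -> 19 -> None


Step 1: curr=36, set curr.next=prev(None) | reversed so far: 36
Step 2: curr=3, set curr.next=prev(36) | reversed so far: 3 -> 36
Step 3: curr=15, set curr.next=prev(3) | reversed so far: 15 -> 3 -> 36
Step 4: curr=19, set curr.next=prev(15) | reversed so far: 19 -> 15 -> 3 -> 36

19 -> 15 -> 3 -> 36 -> None


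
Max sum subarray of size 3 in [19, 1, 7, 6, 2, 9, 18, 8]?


[0:3]: 27
[1:4]: 14
[2:5]: 15
[3:6]: 17
[4:7]: 29
[5:8]: 35

Max: 35 at [5:8]


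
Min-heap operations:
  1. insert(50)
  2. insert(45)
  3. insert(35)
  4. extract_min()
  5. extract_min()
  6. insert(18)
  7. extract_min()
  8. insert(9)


insert(50) -> [50]
insert(45) -> [45, 50]
insert(35) -> [35, 50, 45]
extract_min()->35, [45, 50]
extract_min()->45, [50]
insert(18) -> [18, 50]
extract_min()->18, [50]
insert(9) -> [9, 50]

Final heap: [9, 50]


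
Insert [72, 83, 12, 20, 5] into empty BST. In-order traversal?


Insert 72: root
Insert 83: R from 72
Insert 12: L from 72
Insert 20: L from 72 -> R from 12
Insert 5: L from 72 -> L from 12

In-order: [5, 12, 20, 72, 83]


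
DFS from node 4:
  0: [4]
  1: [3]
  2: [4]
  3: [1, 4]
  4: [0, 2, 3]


Visit 4, push [3, 2, 0]
Visit 0, push []
Visit 2, push []
Visit 3, push [1]
Visit 1, push []

DFS order: [4, 0, 2, 3, 1]


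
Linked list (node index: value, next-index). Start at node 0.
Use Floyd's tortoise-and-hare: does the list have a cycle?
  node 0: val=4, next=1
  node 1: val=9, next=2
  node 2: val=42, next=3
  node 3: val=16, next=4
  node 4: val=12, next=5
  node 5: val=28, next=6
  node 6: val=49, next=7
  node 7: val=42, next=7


Floyd's tortoise (slow, +1) and hare (fast, +2):
  init: slow=0, fast=0
  step 1: slow=1, fast=2
  step 2: slow=2, fast=4
  step 3: slow=3, fast=6
  step 4: slow=4, fast=7
  step 5: slow=5, fast=7
  step 6: slow=6, fast=7
  step 7: slow=7, fast=7
  slow == fast at node 7: cycle detected

Cycle: yes


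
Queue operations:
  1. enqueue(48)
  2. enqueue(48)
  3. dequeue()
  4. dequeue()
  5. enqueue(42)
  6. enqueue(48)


enqueue(48) -> [48]
enqueue(48) -> [48, 48]
dequeue()->48, [48]
dequeue()->48, []
enqueue(42) -> [42]
enqueue(48) -> [42, 48]

Final queue: [42, 48]


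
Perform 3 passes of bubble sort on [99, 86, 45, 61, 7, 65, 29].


Initial: [99, 86, 45, 61, 7, 65, 29]
Pass 1: [86, 45, 61, 7, 65, 29, 99] (6 swaps)
Pass 2: [45, 61, 7, 65, 29, 86, 99] (5 swaps)
Pass 3: [45, 7, 61, 29, 65, 86, 99] (2 swaps)

After 3 passes: [45, 7, 61, 29, 65, 86, 99]


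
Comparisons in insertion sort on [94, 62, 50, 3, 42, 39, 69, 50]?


Algorithm: insertion sort
Input: [94, 62, 50, 3, 42, 39, 69, 50]
Sorted: [3, 39, 42, 50, 50, 62, 69, 94]

21


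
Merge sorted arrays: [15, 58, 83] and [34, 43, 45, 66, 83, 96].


Take 15 from A
Take 34 from B
Take 43 from B
Take 45 from B
Take 58 from A
Take 66 from B
Take 83 from A

Merged: [15, 34, 43, 45, 58, 66, 83, 83, 96]


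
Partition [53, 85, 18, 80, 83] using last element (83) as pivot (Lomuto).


Pivot: 83
  53 <= 83: advance i (no swap)
  18 <= 83: swap -> [53, 18, 85, 80, 83]
  80 <= 83: swap -> [53, 18, 80, 85, 83]
Place pivot at 3: [53, 18, 80, 83, 85]

Partitioned: [53, 18, 80, 83, 85]


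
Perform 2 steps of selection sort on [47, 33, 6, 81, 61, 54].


Initial: [47, 33, 6, 81, 61, 54]
Step 1: min=6 at 2
  Swap: [6, 33, 47, 81, 61, 54]
Step 2: min=33 at 1
  Swap: [6, 33, 47, 81, 61, 54]

After 2 steps: [6, 33, 47, 81, 61, 54]


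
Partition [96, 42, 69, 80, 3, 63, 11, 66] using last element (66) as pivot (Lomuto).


Pivot: 66
  42 <= 66: swap -> [42, 96, 69, 80, 3, 63, 11, 66]
  3 <= 66: swap -> [42, 3, 69, 80, 96, 63, 11, 66]
  63 <= 66: swap -> [42, 3, 63, 80, 96, 69, 11, 66]
  11 <= 66: swap -> [42, 3, 63, 11, 96, 69, 80, 66]
Place pivot at 4: [42, 3, 63, 11, 66, 69, 80, 96]

Partitioned: [42, 3, 63, 11, 66, 69, 80, 96]


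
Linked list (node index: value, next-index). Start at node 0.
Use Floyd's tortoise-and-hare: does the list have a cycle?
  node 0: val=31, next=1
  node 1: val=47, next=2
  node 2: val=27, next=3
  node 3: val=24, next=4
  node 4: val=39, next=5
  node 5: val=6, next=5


Floyd's tortoise (slow, +1) and hare (fast, +2):
  init: slow=0, fast=0
  step 1: slow=1, fast=2
  step 2: slow=2, fast=4
  step 3: slow=3, fast=5
  step 4: slow=4, fast=5
  step 5: slow=5, fast=5
  slow == fast at node 5: cycle detected

Cycle: yes


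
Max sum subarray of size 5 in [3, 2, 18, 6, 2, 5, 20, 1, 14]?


[0:5]: 31
[1:6]: 33
[2:7]: 51
[3:8]: 34
[4:9]: 42

Max: 51 at [2:7]


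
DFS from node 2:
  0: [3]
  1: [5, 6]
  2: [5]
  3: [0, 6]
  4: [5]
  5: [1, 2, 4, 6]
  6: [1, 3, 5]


Visit 2, push [5]
Visit 5, push [6, 4, 1]
Visit 1, push [6]
Visit 6, push [3]
Visit 3, push [0]
Visit 0, push []
Visit 4, push []

DFS order: [2, 5, 1, 6, 3, 0, 4]


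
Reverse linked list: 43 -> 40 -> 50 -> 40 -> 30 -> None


Step 1: curr=43, set curr.next=prev(None) | reversed so far: 43
Step 2: curr=40, set curr.next=prev(43) | reversed so far: 40 -> 43
Step 3: curr=50, set curr.next=prev(40) | reversed so far: 50 -> 40 -> 43
Step 4: curr=40, set curr.next=prev(50) | reversed so far: 40 -> 50 -> 40 -> 43
Step 5: curr=30, set curr.next=prev(40) | reversed so far: 30 -> 40 -> 50 -> 40 -> 43

30 -> 40 -> 50 -> 40 -> 43 -> None


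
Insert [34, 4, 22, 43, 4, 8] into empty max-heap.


Insert 34: [34]
Insert 4: [34, 4]
Insert 22: [34, 4, 22]
Insert 43: [43, 34, 22, 4]
Insert 4: [43, 34, 22, 4, 4]
Insert 8: [43, 34, 22, 4, 4, 8]

Final heap: [43, 34, 22, 4, 4, 8]


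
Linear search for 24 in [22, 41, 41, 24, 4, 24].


i=0: 22!=24
i=1: 41!=24
i=2: 41!=24
i=3: 24==24 found!

Found at 3, 4 comps


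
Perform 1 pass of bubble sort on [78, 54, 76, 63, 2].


Initial: [78, 54, 76, 63, 2]
Pass 1: [54, 76, 63, 2, 78] (4 swaps)

After 1 pass: [54, 76, 63, 2, 78]


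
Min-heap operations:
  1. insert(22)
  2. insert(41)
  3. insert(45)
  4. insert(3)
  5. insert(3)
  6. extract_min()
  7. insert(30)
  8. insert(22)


insert(22) -> [22]
insert(41) -> [22, 41]
insert(45) -> [22, 41, 45]
insert(3) -> [3, 22, 45, 41]
insert(3) -> [3, 3, 45, 41, 22]
extract_min()->3, [3, 22, 45, 41]
insert(30) -> [3, 22, 45, 41, 30]
insert(22) -> [3, 22, 22, 41, 30, 45]

Final heap: [3, 22, 22, 41, 30, 45]


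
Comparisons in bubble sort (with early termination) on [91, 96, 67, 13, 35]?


Algorithm: bubble sort (with early termination)
Input: [91, 96, 67, 13, 35]
Sorted: [13, 35, 67, 91, 96]

10


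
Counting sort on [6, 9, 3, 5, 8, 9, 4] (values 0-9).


Input: [6, 9, 3, 5, 8, 9, 4]
Counts: [0, 0, 0, 1, 1, 1, 1, 0, 1, 2]

Sorted: [3, 4, 5, 6, 8, 9, 9]


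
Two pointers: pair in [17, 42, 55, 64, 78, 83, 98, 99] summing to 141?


lo=0(17)+hi=7(99)=116
lo=1(42)+hi=7(99)=141

Yes: 42+99=141


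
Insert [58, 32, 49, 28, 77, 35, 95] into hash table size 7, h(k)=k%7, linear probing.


Insert 58: h=2 -> slot 2
Insert 32: h=4 -> slot 4
Insert 49: h=0 -> slot 0
Insert 28: h=0, 1 probes -> slot 1
Insert 77: h=0, 3 probes -> slot 3
Insert 35: h=0, 5 probes -> slot 5
Insert 95: h=4, 2 probes -> slot 6

Table: [49, 28, 58, 77, 32, 35, 95]


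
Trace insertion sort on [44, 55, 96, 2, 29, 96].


Initial: [44, 55, 96, 2, 29, 96]
Insert 55: [44, 55, 96, 2, 29, 96]
Insert 96: [44, 55, 96, 2, 29, 96]
Insert 2: [2, 44, 55, 96, 29, 96]
Insert 29: [2, 29, 44, 55, 96, 96]
Insert 96: [2, 29, 44, 55, 96, 96]

Sorted: [2, 29, 44, 55, 96, 96]


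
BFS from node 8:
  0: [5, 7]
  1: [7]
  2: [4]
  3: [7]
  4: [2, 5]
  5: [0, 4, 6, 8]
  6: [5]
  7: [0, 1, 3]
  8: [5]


Visit 8, enqueue [5]
Visit 5, enqueue [0, 4, 6]
Visit 0, enqueue [7]
Visit 4, enqueue [2]
Visit 6, enqueue []
Visit 7, enqueue [1, 3]
Visit 2, enqueue []
Visit 1, enqueue []
Visit 3, enqueue []

BFS order: [8, 5, 0, 4, 6, 7, 2, 1, 3]


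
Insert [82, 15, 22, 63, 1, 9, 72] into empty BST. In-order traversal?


Insert 82: root
Insert 15: L from 82
Insert 22: L from 82 -> R from 15
Insert 63: L from 82 -> R from 15 -> R from 22
Insert 1: L from 82 -> L from 15
Insert 9: L from 82 -> L from 15 -> R from 1
Insert 72: L from 82 -> R from 15 -> R from 22 -> R from 63

In-order: [1, 9, 15, 22, 63, 72, 82]


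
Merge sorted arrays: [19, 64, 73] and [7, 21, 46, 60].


Take 7 from B
Take 19 from A
Take 21 from B
Take 46 from B
Take 60 from B

Merged: [7, 19, 21, 46, 60, 64, 73]


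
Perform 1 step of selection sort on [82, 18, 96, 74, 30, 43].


Initial: [82, 18, 96, 74, 30, 43]
Step 1: min=18 at 1
  Swap: [18, 82, 96, 74, 30, 43]

After 1 step: [18, 82, 96, 74, 30, 43]


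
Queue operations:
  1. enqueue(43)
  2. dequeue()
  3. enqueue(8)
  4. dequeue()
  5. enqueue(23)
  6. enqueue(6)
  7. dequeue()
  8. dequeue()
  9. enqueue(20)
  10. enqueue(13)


enqueue(43) -> [43]
dequeue()->43, []
enqueue(8) -> [8]
dequeue()->8, []
enqueue(23) -> [23]
enqueue(6) -> [23, 6]
dequeue()->23, [6]
dequeue()->6, []
enqueue(20) -> [20]
enqueue(13) -> [20, 13]

Final queue: [20, 13]


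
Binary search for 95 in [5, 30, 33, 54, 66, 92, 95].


Step 1: lo=0, hi=6, mid=3, val=54
Step 2: lo=4, hi=6, mid=5, val=92
Step 3: lo=6, hi=6, mid=6, val=95

Found at index 6


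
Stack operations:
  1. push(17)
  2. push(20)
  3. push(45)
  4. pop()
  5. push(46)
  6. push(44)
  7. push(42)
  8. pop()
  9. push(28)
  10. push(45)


push(17) -> [17]
push(20) -> [17, 20]
push(45) -> [17, 20, 45]
pop()->45, [17, 20]
push(46) -> [17, 20, 46]
push(44) -> [17, 20, 46, 44]
push(42) -> [17, 20, 46, 44, 42]
pop()->42, [17, 20, 46, 44]
push(28) -> [17, 20, 46, 44, 28]
push(45) -> [17, 20, 46, 44, 28, 45]

Final stack: [17, 20, 46, 44, 28, 45]


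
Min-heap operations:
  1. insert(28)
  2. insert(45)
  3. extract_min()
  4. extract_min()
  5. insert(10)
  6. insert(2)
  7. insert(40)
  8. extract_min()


insert(28) -> [28]
insert(45) -> [28, 45]
extract_min()->28, [45]
extract_min()->45, []
insert(10) -> [10]
insert(2) -> [2, 10]
insert(40) -> [2, 10, 40]
extract_min()->2, [10, 40]

Final heap: [10, 40]


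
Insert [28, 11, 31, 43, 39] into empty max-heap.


Insert 28: [28]
Insert 11: [28, 11]
Insert 31: [31, 11, 28]
Insert 43: [43, 31, 28, 11]
Insert 39: [43, 39, 28, 11, 31]

Final heap: [43, 39, 28, 11, 31]


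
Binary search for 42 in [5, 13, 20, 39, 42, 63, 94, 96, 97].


Step 1: lo=0, hi=8, mid=4, val=42

Found at index 4


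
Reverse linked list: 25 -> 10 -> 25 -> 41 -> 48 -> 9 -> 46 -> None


Step 1: curr=25, set curr.next=prev(None) | reversed so far: 25
Step 2: curr=10, set curr.next=prev(25) | reversed so far: 10 -> 25
Step 3: curr=25, set curr.next=prev(10) | reversed so far: 25 -> 10 -> 25
Step 4: curr=41, set curr.next=prev(25) | reversed so far: 41 -> 25 -> 10 -> 25
Step 5: curr=48, set curr.next=prev(41) | reversed so far: 48 -> 41 -> 25 -> 10 -> 25
Step 6: curr=9, set curr.next=prev(48) | reversed so far: 9 -> 48 -> 41 -> 25 -> 10 -> 25
Step 7: curr=46, set curr.next=prev(9) | reversed so far: 46 -> 9 -> 48 -> 41 -> 25 -> 10 -> 25

46 -> 9 -> 48 -> 41 -> 25 -> 10 -> 25 -> None


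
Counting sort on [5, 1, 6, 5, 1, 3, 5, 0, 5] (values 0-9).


Input: [5, 1, 6, 5, 1, 3, 5, 0, 5]
Counts: [1, 2, 0, 1, 0, 4, 1, 0, 0, 0]

Sorted: [0, 1, 1, 3, 5, 5, 5, 5, 6]


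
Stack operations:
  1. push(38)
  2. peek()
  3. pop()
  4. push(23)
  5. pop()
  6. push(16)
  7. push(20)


push(38) -> [38]
peek()->38
pop()->38, []
push(23) -> [23]
pop()->23, []
push(16) -> [16]
push(20) -> [16, 20]

Final stack: [16, 20]


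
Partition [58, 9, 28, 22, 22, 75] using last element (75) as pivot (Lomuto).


Pivot: 75
  58 <= 75: advance i (no swap)
  9 <= 75: advance i (no swap)
  28 <= 75: advance i (no swap)
  22 <= 75: advance i (no swap)
  22 <= 75: advance i (no swap)
Place pivot at 5: [58, 9, 28, 22, 22, 75]

Partitioned: [58, 9, 28, 22, 22, 75]


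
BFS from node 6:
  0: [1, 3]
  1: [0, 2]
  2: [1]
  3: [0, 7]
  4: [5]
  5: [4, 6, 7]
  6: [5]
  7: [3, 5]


Visit 6, enqueue [5]
Visit 5, enqueue [4, 7]
Visit 4, enqueue []
Visit 7, enqueue [3]
Visit 3, enqueue [0]
Visit 0, enqueue [1]
Visit 1, enqueue [2]
Visit 2, enqueue []

BFS order: [6, 5, 4, 7, 3, 0, 1, 2]


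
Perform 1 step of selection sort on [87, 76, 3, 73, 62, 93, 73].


Initial: [87, 76, 3, 73, 62, 93, 73]
Step 1: min=3 at 2
  Swap: [3, 76, 87, 73, 62, 93, 73]

After 1 step: [3, 76, 87, 73, 62, 93, 73]


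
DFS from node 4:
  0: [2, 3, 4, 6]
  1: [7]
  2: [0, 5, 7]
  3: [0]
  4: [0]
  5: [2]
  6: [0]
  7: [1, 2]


Visit 4, push [0]
Visit 0, push [6, 3, 2]
Visit 2, push [7, 5]
Visit 5, push []
Visit 7, push [1]
Visit 1, push []
Visit 3, push []
Visit 6, push []

DFS order: [4, 0, 2, 5, 7, 1, 3, 6]


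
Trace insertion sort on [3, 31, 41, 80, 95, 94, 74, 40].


Initial: [3, 31, 41, 80, 95, 94, 74, 40]
Insert 31: [3, 31, 41, 80, 95, 94, 74, 40]
Insert 41: [3, 31, 41, 80, 95, 94, 74, 40]
Insert 80: [3, 31, 41, 80, 95, 94, 74, 40]
Insert 95: [3, 31, 41, 80, 95, 94, 74, 40]
Insert 94: [3, 31, 41, 80, 94, 95, 74, 40]
Insert 74: [3, 31, 41, 74, 80, 94, 95, 40]
Insert 40: [3, 31, 40, 41, 74, 80, 94, 95]

Sorted: [3, 31, 40, 41, 74, 80, 94, 95]


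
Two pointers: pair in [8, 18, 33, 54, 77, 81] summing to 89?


lo=0(8)+hi=5(81)=89

Yes: 8+81=89


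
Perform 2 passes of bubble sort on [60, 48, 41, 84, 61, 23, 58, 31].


Initial: [60, 48, 41, 84, 61, 23, 58, 31]
Pass 1: [48, 41, 60, 61, 23, 58, 31, 84] (6 swaps)
Pass 2: [41, 48, 60, 23, 58, 31, 61, 84] (4 swaps)

After 2 passes: [41, 48, 60, 23, 58, 31, 61, 84]


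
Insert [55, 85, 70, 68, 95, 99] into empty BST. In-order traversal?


Insert 55: root
Insert 85: R from 55
Insert 70: R from 55 -> L from 85
Insert 68: R from 55 -> L from 85 -> L from 70
Insert 95: R from 55 -> R from 85
Insert 99: R from 55 -> R from 85 -> R from 95

In-order: [55, 68, 70, 85, 95, 99]


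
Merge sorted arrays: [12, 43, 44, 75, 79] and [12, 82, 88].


Take 12 from A
Take 12 from B
Take 43 from A
Take 44 from A
Take 75 from A
Take 79 from A

Merged: [12, 12, 43, 44, 75, 79, 82, 88]


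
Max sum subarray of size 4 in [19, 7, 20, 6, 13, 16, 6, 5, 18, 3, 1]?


[0:4]: 52
[1:5]: 46
[2:6]: 55
[3:7]: 41
[4:8]: 40
[5:9]: 45
[6:10]: 32
[7:11]: 27

Max: 55 at [2:6]


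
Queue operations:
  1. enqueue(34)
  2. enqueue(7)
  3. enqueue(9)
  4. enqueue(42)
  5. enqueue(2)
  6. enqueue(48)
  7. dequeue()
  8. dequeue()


enqueue(34) -> [34]
enqueue(7) -> [34, 7]
enqueue(9) -> [34, 7, 9]
enqueue(42) -> [34, 7, 9, 42]
enqueue(2) -> [34, 7, 9, 42, 2]
enqueue(48) -> [34, 7, 9, 42, 2, 48]
dequeue()->34, [7, 9, 42, 2, 48]
dequeue()->7, [9, 42, 2, 48]

Final queue: [9, 42, 2, 48]


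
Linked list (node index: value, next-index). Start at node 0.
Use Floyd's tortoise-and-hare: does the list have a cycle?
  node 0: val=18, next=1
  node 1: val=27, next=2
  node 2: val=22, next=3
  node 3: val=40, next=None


Floyd's tortoise (slow, +1) and hare (fast, +2):
  init: slow=0, fast=0
  step 1: slow=1, fast=2
  step 2: fast 2->3->None, no cycle

Cycle: no


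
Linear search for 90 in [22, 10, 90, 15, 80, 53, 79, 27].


i=0: 22!=90
i=1: 10!=90
i=2: 90==90 found!

Found at 2, 3 comps


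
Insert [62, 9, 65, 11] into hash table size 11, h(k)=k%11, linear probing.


Insert 62: h=7 -> slot 7
Insert 9: h=9 -> slot 9
Insert 65: h=10 -> slot 10
Insert 11: h=0 -> slot 0

Table: [11, None, None, None, None, None, None, 62, None, 9, 65]


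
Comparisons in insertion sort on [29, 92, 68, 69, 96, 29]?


Algorithm: insertion sort
Input: [29, 92, 68, 69, 96, 29]
Sorted: [29, 29, 68, 69, 92, 96]

11


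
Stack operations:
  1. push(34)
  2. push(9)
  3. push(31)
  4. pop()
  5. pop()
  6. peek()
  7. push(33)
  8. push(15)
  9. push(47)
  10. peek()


push(34) -> [34]
push(9) -> [34, 9]
push(31) -> [34, 9, 31]
pop()->31, [34, 9]
pop()->9, [34]
peek()->34
push(33) -> [34, 33]
push(15) -> [34, 33, 15]
push(47) -> [34, 33, 15, 47]
peek()->47

Final stack: [34, 33, 15, 47]


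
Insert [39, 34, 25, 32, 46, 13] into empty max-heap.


Insert 39: [39]
Insert 34: [39, 34]
Insert 25: [39, 34, 25]
Insert 32: [39, 34, 25, 32]
Insert 46: [46, 39, 25, 32, 34]
Insert 13: [46, 39, 25, 32, 34, 13]

Final heap: [46, 39, 25, 32, 34, 13]


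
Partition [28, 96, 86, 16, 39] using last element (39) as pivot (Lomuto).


Pivot: 39
  28 <= 39: advance i (no swap)
  16 <= 39: swap -> [28, 16, 86, 96, 39]
Place pivot at 2: [28, 16, 39, 96, 86]

Partitioned: [28, 16, 39, 96, 86]


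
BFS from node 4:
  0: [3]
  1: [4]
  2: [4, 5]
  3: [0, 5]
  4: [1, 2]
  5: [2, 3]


Visit 4, enqueue [1, 2]
Visit 1, enqueue []
Visit 2, enqueue [5]
Visit 5, enqueue [3]
Visit 3, enqueue [0]
Visit 0, enqueue []

BFS order: [4, 1, 2, 5, 3, 0]


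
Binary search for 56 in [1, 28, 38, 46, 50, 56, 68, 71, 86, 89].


Step 1: lo=0, hi=9, mid=4, val=50
Step 2: lo=5, hi=9, mid=7, val=71
Step 3: lo=5, hi=6, mid=5, val=56

Found at index 5


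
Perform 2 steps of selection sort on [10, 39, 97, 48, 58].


Initial: [10, 39, 97, 48, 58]
Step 1: min=10 at 0
  Swap: [10, 39, 97, 48, 58]
Step 2: min=39 at 1
  Swap: [10, 39, 97, 48, 58]

After 2 steps: [10, 39, 97, 48, 58]


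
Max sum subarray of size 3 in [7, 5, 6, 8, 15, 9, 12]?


[0:3]: 18
[1:4]: 19
[2:5]: 29
[3:6]: 32
[4:7]: 36

Max: 36 at [4:7]


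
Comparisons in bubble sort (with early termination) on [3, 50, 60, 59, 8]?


Algorithm: bubble sort (with early termination)
Input: [3, 50, 60, 59, 8]
Sorted: [3, 8, 50, 59, 60]

10


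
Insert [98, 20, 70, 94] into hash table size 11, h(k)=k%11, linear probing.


Insert 98: h=10 -> slot 10
Insert 20: h=9 -> slot 9
Insert 70: h=4 -> slot 4
Insert 94: h=6 -> slot 6

Table: [None, None, None, None, 70, None, 94, None, None, 20, 98]


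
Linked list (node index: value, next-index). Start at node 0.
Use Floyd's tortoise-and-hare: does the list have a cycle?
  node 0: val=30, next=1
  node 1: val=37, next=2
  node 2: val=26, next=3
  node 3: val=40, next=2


Floyd's tortoise (slow, +1) and hare (fast, +2):
  init: slow=0, fast=0
  step 1: slow=1, fast=2
  step 2: slow=2, fast=2
  slow == fast at node 2: cycle detected

Cycle: yes


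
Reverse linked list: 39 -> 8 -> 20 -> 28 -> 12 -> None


Step 1: curr=39, set curr.next=prev(None) | reversed so far: 39
Step 2: curr=8, set curr.next=prev(39) | reversed so far: 8 -> 39
Step 3: curr=20, set curr.next=prev(8) | reversed so far: 20 -> 8 -> 39
Step 4: curr=28, set curr.next=prev(20) | reversed so far: 28 -> 20 -> 8 -> 39
Step 5: curr=12, set curr.next=prev(28) | reversed so far: 12 -> 28 -> 20 -> 8 -> 39

12 -> 28 -> 20 -> 8 -> 39 -> None


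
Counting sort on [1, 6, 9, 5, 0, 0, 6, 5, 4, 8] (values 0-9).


Input: [1, 6, 9, 5, 0, 0, 6, 5, 4, 8]
Counts: [2, 1, 0, 0, 1, 2, 2, 0, 1, 1]

Sorted: [0, 0, 1, 4, 5, 5, 6, 6, 8, 9]


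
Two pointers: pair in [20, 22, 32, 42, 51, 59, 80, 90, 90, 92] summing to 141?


lo=0(20)+hi=9(92)=112
lo=1(22)+hi=9(92)=114
lo=2(32)+hi=9(92)=124
lo=3(42)+hi=9(92)=134
lo=4(51)+hi=9(92)=143
lo=4(51)+hi=8(90)=141

Yes: 51+90=141


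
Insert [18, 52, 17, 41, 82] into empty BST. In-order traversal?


Insert 18: root
Insert 52: R from 18
Insert 17: L from 18
Insert 41: R from 18 -> L from 52
Insert 82: R from 18 -> R from 52

In-order: [17, 18, 41, 52, 82]


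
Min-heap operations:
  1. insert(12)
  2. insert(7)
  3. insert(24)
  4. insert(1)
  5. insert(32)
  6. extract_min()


insert(12) -> [12]
insert(7) -> [7, 12]
insert(24) -> [7, 12, 24]
insert(1) -> [1, 7, 24, 12]
insert(32) -> [1, 7, 24, 12, 32]
extract_min()->1, [7, 12, 24, 32]

Final heap: [7, 12, 24, 32]
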